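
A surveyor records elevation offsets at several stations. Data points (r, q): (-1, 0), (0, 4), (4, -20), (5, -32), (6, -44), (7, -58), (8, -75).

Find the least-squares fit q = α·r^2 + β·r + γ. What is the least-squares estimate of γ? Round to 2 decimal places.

Compute the Gram sums: Σr^2·r^2 = 8675, Σr^2·r = 1259, Σr^2 = 191, Σr·r = 191, Σr = 29, Σ1 = 7.
For Aᵀq: Σr^2·q = -10346, Σr·q = -1510, Σq = -225.
AᵀA·[α, β, γ]ᵀ = Aᵀq becomes [[8675, 1259, 191]; [1259, 191, 29]; [191, 29, 7]]·[α, β, γ]ᵀ = [-10346, -1510, -225]ᵀ.
Row-reducing yields α = -97313/93282, β = -118393/93282, γ = 24565/15547.

γ = 1.58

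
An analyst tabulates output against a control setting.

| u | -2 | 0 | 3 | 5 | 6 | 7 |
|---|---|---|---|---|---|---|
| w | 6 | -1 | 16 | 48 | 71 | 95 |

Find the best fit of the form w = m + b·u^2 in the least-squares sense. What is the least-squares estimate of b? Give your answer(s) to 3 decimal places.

b = 1.982

Sums needed: Σ1 = 6, Σu^2 = 123, Σu^2·u^2 = 4419.
Moment sums: Σw = 235, Σu^2·w = 8579.
So AᵀA·[m, b]ᵀ = Aᵀw: [[6, 123]; [123, 4419]]·[m, b]ᵀ = [235, 8579]ᵀ.
Eliminating b: 4419·(row 1) − 123·(row 2) gives 11385·m = 4419·235 − 123·8579 = -16752, so m = -5584/3795.
Then b = (8579 − 123·(-5584/3795))/4419 = 7523/3795.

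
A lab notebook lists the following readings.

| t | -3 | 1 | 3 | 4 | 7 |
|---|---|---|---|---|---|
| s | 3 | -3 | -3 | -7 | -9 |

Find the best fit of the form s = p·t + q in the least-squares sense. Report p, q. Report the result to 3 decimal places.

Setting ∂/∂p … = 0 gives: 84·p + 12·q = -112;  12·p + 5·q = -19.
Determinant 84·5 − 12² = 276.
p = ((-112)·5 − 12·(-19))/276 = -83/69; q = (84·(-19) − 12·(-112))/276 = -21/23.

p = -1.203, q = -0.913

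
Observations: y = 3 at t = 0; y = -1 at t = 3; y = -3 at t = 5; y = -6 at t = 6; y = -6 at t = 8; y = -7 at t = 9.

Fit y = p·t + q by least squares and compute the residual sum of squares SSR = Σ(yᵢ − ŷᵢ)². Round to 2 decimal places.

SSR = 3.98

Normal-equation sums: Σt·t = 215, Σt = 31, Σ1 = 6.
For Xᵀy: Σt·y = -165, Σy = -20.
XᵀX·[p, q]ᵀ = Xᵀy becomes [[215, 31]; [31, 6]]·[p, q]ᵀ = [-165, -20]ᵀ.
Eliminating q: 6·(row 1) − 31·(row 2) gives 329·p = 6·(-165) − 31·(-20) = -370, so p = -370/329.
Then q = ((-20) − 31·(-370/329))/6 = 815/329.
Residuals: 172/329, -34/329, 48/329, -569/329, 171/329, 212/329; SSR = 1310/329.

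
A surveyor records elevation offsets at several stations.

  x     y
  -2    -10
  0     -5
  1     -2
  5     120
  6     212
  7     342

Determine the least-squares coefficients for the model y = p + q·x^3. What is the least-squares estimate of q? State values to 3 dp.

Entries of AᵀA: Σ1 = 6, Σx^3 = 677, Σx^3·x^3 = 179995.
And Σy = 657, Σx^3·y = 178176.
Normal equations: [[6, 677]; [677, 179995]]·[p, q]ᵀ = [657, 178176]ᵀ.
Δ = 6·179995 − 677² = 621641.
p = (657·179995 − 677·178176)/621641 = -2368437/621641; q = (6·178176 − 677·657)/621641 = 624267/621641.

q = 1.004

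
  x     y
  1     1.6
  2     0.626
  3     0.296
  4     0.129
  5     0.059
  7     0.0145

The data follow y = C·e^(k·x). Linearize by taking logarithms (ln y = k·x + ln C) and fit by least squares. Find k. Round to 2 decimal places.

k = -0.78

Let Y = ln y. Fitting Y = k·x + ln C by least squares:
Σx = 22.0000, Σ(x)² = 104.0000, Σln y = -10.3276, Σx·ln y = -56.0971.
Normal system: [[104.0000, 22.0000]; [22.0000, 6]]·[k, ln C]ᵀ = [-56.0971, -10.3276]ᵀ.
Slope k = (n·Σx·ln y − Σx·Σln y)/(n·Σ(x)² − (Σx)²) = (6·-56.0971 − 22.0000·-10.3276)/140.0000 = -0.78126; ln C = (Σln y − k·Σx)/n = 1.14335.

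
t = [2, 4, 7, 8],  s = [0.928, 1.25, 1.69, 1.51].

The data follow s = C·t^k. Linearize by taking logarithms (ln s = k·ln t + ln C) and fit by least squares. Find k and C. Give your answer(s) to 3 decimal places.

Linearized form: ln s = k·ln t + ln C. From the 4 transformed points,
Σln t = 6.1048, Σ(ln t)² = 10.5129, Σln s = 1.0853, Σln t·ln s = 2.1356.
Equations: 10.5129·k + 6.1048·ln C = 2.1356;  6.1048·k + 4·ln C = 1.0853.
Solving (det = 4.7831): k = 0.40079, ln C = -0.34037, so C = exp(-0.34037) = 0.71150.

k = 0.401, C = 0.712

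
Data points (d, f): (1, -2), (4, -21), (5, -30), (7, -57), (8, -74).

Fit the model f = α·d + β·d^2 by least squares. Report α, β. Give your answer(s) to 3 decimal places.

Entries of AᵀA: Σd·d = 155, Σd·d^2 = 1045, Σd^2·d^2 = 7379.
For Aᵀf: Σd·f = -1227, Σd^2·f = -8617.
Eliminating β: 7379·(row 1) − 1045·(row 2) gives 51720·α = 7379·(-1227) − 1045·(-8617) = -49268, so α = -12317/12930.
Then β = ((-8617) − 1045·(-12317/12930))/7379 = -2671/2586.

α = -0.953, β = -1.033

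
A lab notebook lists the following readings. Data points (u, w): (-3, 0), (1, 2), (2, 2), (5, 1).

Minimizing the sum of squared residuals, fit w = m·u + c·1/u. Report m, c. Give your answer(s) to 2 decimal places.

From the data, Σu·u = 39, Σu·1/u = 4, Σ1/u·1/u = 1261/900.
Moment sums: Σu·w = 11, Σ1/u·w = 16/5.
So XᵀX·[m, c]ᵀ = Xᵀw: [[39, 4]; [4, 1261/900]]·[m, c]ᵀ = [11, 16/5]ᵀ.
Determinant 39·(1261/900) − 4² = 11593/300.
m = (11·(1261/900) − 4·(16/5))/(11593/300) = 2351/34779; c = (39·(16/5) − 4·11)/(11593/300) = 24240/11593.

m = 0.07, c = 2.09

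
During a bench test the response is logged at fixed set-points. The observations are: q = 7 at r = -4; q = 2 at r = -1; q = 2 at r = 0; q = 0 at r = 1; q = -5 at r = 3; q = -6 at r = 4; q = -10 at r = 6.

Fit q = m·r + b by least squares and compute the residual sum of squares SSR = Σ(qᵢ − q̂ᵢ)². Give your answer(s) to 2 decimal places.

SSR = 3.66

Setting ∂/∂m … = 0 gives: 79·m + 9·b = -129;  9·m + 7·b = -10.
Determinant 79·7 − 9² = 472.
m = ((-129)·7 − 9·(-10))/472 = -813/472; b = (79·(-10) − 9·(-129))/472 = 371/472.
Residuals: -319/472, -30/59, 573/472, 221/236, -73/118, 49/472, -213/472; SSR = 1729/472.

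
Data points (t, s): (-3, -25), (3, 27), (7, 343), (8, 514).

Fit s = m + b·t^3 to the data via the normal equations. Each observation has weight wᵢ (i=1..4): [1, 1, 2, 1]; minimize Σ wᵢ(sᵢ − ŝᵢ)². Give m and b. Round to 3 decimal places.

m = 0.787, b = 1.000

The normal system XᵀWX·[m, b]ᵀ = XᵀWs is [[5, 1198]; [1198, 498900]]·[m, b]ᵀ = [1202, 499870]ᵀ.
Eliminating b: 498900·(row 1) − 1198·(row 2) gives 1059296·m = 498900·1202 − 1198·499870 = 833540, so m = 208385/264824.
Then b = (499870 − 1198·(208385/264824))/498900 = 529677/529648.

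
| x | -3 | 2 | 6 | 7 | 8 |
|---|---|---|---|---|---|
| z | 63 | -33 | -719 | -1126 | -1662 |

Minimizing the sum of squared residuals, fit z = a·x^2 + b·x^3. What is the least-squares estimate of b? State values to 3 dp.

Entries of MᵀM: Σx^2·x^2 = 7890, Σx^2·x^3 = 57140, Σx^3·x^3 = 427242.
Right-hand side: Σx^2·z = -186991, Σx^3·z = -1394431.
Determinant 7890·427242 − 57140² = 105959780.
a = ((-186991)·427242 − 57140·(-1394431))/105959780 = -106310741/52979890; b = (7890·(-1394431) − 57140·(-186991))/105959780 = -31739485/10595978.

b = -2.995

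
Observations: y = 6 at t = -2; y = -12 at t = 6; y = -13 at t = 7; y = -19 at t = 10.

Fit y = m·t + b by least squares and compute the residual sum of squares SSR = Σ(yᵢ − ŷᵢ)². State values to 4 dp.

SSR = 1.1873

Normal-equation sums: Σt·t = 189, Σt = 21, Σ1 = 4.
Moment sums: Σt·y = -365, Σy = -38.
AᵀA·[m, b]ᵀ = Aᵀy becomes [[189, 21]; [21, 4]]·[m, b]ᵀ = [-365, -38]ᵀ.
Δ = 189·4 − 21² = 315.
m = ((-365)·4 − 21·(-38))/315 = -662/315; b = (189·(-38) − 21·(-365))/315 = 23/15.
Residuals: 83/315, -97/105, 8/45, 152/315; SSR = 374/315.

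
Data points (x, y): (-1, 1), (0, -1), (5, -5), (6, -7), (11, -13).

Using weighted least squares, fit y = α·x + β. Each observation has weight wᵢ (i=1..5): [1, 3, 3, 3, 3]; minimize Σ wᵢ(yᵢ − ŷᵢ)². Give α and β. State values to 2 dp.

α = -1.11, β = -0.38

Compute the Gram sums: Σwᵢ·x·x = 547, Σwᵢ·x = 65, Σwᵢ·1 = 13.
Moment sums: Σwᵢ·x·y = -631, Σwᵢ·y = -77.
Normal equations: [[547, 65]; [65, 13]]·[α, β]ᵀ = [-631, -77]ᵀ.
Δ = 547·13 − 65² = 2886.
α = ((-631)·13 − 65·(-77))/2886 = -41/37; β = (547·(-77) − 65·(-631))/2886 = -184/481.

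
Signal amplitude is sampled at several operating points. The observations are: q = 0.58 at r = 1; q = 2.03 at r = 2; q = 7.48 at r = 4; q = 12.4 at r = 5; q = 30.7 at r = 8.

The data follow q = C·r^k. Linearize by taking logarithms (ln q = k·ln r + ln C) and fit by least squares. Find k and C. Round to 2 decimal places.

With ln qᵢ as the transformed response and ln rᵢ as the regressor:
Sums: Σln r = 5.7683, Σ(ln r)² = 9.3166, Σln q = 8.1175, Σln r·ln q = 14.4530.
Normal system: [[9.3166, 5.7683]; [5.7683, 5]]·[k, ln C]ᵀ = [14.4530, 8.1175]ᵀ.
Δ = 9.3166·5 − (5.7683)² = 13.3096; k = (14.4530·5 − 5.7683·8.1175)/13.3096 = 1.91143, ln C = (9.3166·8.1175 − 5.7683·14.4530)/13.3096 = -0.58165, so C = exp(-0.58165) = 0.55898.

k = 1.91, C = 0.56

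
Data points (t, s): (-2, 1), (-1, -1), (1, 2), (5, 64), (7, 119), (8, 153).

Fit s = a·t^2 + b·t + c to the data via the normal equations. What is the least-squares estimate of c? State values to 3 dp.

c = -1.728

Sums needed: Σt^2·t^2 = 7140, Σt^2·t = 972, Σt^2 = 144, Σt·t = 144, Σt = 18, Σ1 = 6.
For Xᵀs: Σt^2·s = 17228, Σt·s = 2378, Σs = 338.
So XᵀX·[a, b, c]ᵀ = Xᵀs: [[7140, 972, 144]; [972, 144, 18]; [144, 18, 6]]·[a, b, c]ᵀ = [17228, 2378, 338]ᵀ.
Inverting the 3×3 Gram matrix, [a, b, c]ᵀ = [233/111, 4264/1665, -959/555]ᵀ.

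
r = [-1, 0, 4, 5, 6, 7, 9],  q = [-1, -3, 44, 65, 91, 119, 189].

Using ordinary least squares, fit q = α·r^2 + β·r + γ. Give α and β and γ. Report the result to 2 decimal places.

Normal-equation sums: Σr^2·r^2 = 11140, Σr^2·r = 1476, Σr^2 = 208, Σr·r = 208, Σr = 30, Σ1 = 7.
For Aᵀq: Σr^2·q = 26744, Σr·q = 3582, Σq = 504.
Normal equations: [[11140, 1476, 208]; [1476, 208, 30]; [208, 30, 7]]·[α, β, γ]ᵀ = [26744, 3582, 504]ᵀ.
Row-reducing yields α = 90523/45672, β = 4589/1384, γ = -25229/22836.

α = 1.98, β = 3.32, γ = -1.10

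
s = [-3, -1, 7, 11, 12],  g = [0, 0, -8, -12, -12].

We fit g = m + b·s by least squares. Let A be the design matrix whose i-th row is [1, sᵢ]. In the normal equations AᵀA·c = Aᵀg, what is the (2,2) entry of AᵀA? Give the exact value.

Row 2 ↔ basis s, column 2 ↔ basis s, so (AᵀA)_{2,2} = Σᵢ (s)·(s) = (-3)·(-3) + (-1)·(-1) + (7)·(7) + (11)·(11) + (12)·(12) = 324.

324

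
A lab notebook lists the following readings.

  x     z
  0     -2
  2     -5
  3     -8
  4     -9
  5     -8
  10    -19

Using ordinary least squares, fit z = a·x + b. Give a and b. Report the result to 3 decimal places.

a = -1.655, b = -1.879

Sums needed: Σx·x = 154, Σx = 24, Σ1 = 6.
And Σx·z = -300, Σz = -51.
Normal equations: [[154, 24]; [24, 6]]·[a, b]ᵀ = [-300, -51]ᵀ.
Determinant 154·6 − 24² = 348.
a = ((-300)·6 − 24·(-51))/348 = -48/29; b = (154·(-51) − 24·(-300))/348 = -109/58.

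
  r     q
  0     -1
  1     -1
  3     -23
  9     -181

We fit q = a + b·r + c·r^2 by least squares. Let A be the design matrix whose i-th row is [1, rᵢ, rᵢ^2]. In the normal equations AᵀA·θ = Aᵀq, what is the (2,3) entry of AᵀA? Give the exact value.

757

Row 2 ↔ basis r, column 3 ↔ basis r^2, so (AᵀA)_{2,3} = Σᵢ (r)·(r^2) = (0)·(0) + (1)·(1) + (3)·(9) + (9)·(81) = 757.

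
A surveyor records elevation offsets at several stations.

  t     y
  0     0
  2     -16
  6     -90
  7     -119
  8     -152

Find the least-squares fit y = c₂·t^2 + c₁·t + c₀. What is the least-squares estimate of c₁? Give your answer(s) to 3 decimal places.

c₁ = -3.542

Sums needed: Σt^2·t^2 = 7809, Σt^2·t = 1079, Σt^2 = 153, Σt·t = 153, Σt = 23, Σ1 = 5.
For Mᵀy: Σt^2·y = -18863, Σt·y = -2621, Σy = -377.
Normal equations: [[7809, 1079, 153]; [1079, 153, 23]; [153, 23, 5]]·[c₂, c₁, c₀]ᵀ = [-18863, -2621, -377]ᵀ.
Solving the 3×3 system (Gaussian elimination) gives c₂ = -4093/2134, c₁ = -3779/1067, c₀ = -81/194.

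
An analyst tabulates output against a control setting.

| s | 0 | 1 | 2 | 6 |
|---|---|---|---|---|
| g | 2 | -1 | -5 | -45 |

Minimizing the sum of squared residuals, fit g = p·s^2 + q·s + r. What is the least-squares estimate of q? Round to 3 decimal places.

q = -1.406

Compute the Gram sums: Σs^2·s^2 = 1313, Σs^2·s = 225, Σs^2 = 41, Σs·s = 41, Σs = 9, Σ1 = 4.
And Σs^2·g = -1641, Σs·g = -281, Σg = -49.
AᵀA·[p, q, r]ᵀ = Aᵀg becomes [[1313, 225, 41]; [225, 41, 9]; [41, 9, 4]]·[p, q, r]ᵀ = [-1641, -281, -49]ᵀ.
Solving the 3×3 system (Gaussian elimination) gives p = -481/451, q = -634/451, r = 832/451.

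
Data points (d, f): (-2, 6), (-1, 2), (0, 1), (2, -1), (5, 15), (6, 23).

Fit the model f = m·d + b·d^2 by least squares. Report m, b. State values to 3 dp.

Normal-equation sums: Σd·d = 70, Σd·d^2 = 340, Σd^2·d^2 = 1954.
For Aᵀf: Σd·f = 197, Σd^2·f = 1225.
Normal equations: [[70, 340]; [340, 1954]]·[m, b]ᵀ = [197, 1225]ᵀ.
Δ = 70·1954 − 340² = 21180.
m = (197·1954 − 340·1225)/21180 = -15781/10590; b = (70·1225 − 340·197)/21180 = 1877/2118.

m = -1.490, b = 0.886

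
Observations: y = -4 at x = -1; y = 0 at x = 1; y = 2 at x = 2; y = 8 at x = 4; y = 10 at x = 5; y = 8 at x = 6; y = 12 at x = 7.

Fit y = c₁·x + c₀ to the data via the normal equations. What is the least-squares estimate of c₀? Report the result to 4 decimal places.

Compute the Gram sums: Σx·x = 132, Σx = 24, Σ1 = 7.
And Σx·y = 222, Σy = 36.
Normal equations: [[132, 24]; [24, 7]]·[c₁, c₀]ᵀ = [222, 36]ᵀ.
Δ = 132·7 − 24² = 348.
c₁ = (222·7 − 24·36)/348 = 115/58; c₀ = (132·36 − 24·222)/348 = -48/29.

c₀ = -1.6552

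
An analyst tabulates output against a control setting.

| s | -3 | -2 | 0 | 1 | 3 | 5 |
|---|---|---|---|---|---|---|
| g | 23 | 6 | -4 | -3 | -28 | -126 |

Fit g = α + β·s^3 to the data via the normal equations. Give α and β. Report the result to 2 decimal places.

With design matrix M, MᵀM = [[6, 118]; [118, 17148]] and Mᵀg = [-132, -17178]ᵀ.
det = 6·17148 − 118² = 88964.
α = ((-132)·17148 − 118·(-17178))/88964 = -2571/967; β = (6·(-17178) − 118·(-132))/88964 = -951/967.

α = -2.66, β = -0.98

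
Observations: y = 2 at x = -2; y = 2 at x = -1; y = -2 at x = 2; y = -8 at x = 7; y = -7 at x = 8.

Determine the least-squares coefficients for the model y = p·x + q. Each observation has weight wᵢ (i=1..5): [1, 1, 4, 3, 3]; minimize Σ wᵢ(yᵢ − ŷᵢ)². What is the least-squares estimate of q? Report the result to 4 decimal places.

q = 0.1429

Sums needed: Σwᵢ·x·x = 360, Σwᵢ·x = 50, Σwᵢ·1 = 12.
Right-hand side: Σwᵢ·x·y = -358, Σwᵢ·y = -49.
So AᵀWA·[p, q]ᵀ = AᵀWy: [[360, 50]; [50, 12]]·[p, q]ᵀ = [-358, -49]ᵀ.
Δ = 360·12 − 50² = 1820.
p = ((-358)·12 − 50·(-49))/1820 = -71/70; q = (360·(-49) − 50·(-358))/1820 = 1/7.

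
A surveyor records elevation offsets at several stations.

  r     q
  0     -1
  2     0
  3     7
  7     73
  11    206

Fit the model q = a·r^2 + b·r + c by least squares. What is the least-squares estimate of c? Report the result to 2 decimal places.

c = -0.78

MᵀM·[a, b, c]ᵀ = Mᵀq reads: 17139·a + 1709·b + 183·c = 28566;  1709·a + 183·b + 23·c = 2798;  183·a + 23·b + 5·c = 285.
(Σr^2·r^2 = 17139, Σr^2·r = 1709, Σr^2 = 183, Σr·r = 183, Σr = 23, Σ1 = 5, Σr^2·q = 28566, Σr·q = 2798, Σq = 285.)
Solving the 3×3 system (Gaussian elimination) gives a = 276239/135062, b = -501519/135062, c = -52413/67531.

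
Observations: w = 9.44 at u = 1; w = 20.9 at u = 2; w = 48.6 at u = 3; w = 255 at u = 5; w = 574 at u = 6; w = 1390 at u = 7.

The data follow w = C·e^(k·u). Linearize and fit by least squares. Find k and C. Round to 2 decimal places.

k = 0.83, C = 4.03

Let Y = ln w. Fitting Y = k·u + ln C by least squares:
Over the data: Σu = 24.0000, Σ(u)² = 124.0000, Σln w = 28.2993, Σu·ln w = 136.4568.
Normal system: [[124.0000, 24.0000]; [24.0000, 6]]·[k, ln C]ᵀ = [136.4568, 28.2993]ᵀ.
Slope k = (n·Σu·ln w − Σu·Σln w)/(n·Σ(u)² − (Σu)²) = (6·136.4568 − 24.0000·28.2993)/168.0000 = 0.83070; ln C = (Σln w − k·Σu)/n = 1.39373, so C = exp(1.39373) = 4.02986.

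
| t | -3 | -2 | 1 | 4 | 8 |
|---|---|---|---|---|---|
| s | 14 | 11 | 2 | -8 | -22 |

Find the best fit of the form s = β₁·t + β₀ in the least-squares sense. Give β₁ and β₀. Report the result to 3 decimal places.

β₁ = -3.266, β₀ = 4.626

The normal system MᵀM·[β₁, β₀]ᵀ = Mᵀs is [[94, 8]; [8, 5]]·[β₁, β₀]ᵀ = [-270, -3]ᵀ.
Δ = 94·5 − 8² = 406.
β₁ = ((-270)·5 − 8·(-3))/406 = -663/203; β₀ = (94·(-3) − 8·(-270))/406 = 939/203.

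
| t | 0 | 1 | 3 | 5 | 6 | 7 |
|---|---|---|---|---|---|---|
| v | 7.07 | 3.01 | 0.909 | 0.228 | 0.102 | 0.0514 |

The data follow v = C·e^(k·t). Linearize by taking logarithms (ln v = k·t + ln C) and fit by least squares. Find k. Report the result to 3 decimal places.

With ln vᵢ as the transformed response and tᵢ as the regressor:
Σt = 22.0000, Σ(t)² = 120.0000, Σln v = -3.7669, Σt·ln v = -41.0499.
Equations: 120.0000·k + 22.0000·ln C = -41.0499;  22.0000·k + 6·ln C = -3.7669.
Solving (det = 236.0000): k = -0.69249, ln C = 1.91130.

k = -0.692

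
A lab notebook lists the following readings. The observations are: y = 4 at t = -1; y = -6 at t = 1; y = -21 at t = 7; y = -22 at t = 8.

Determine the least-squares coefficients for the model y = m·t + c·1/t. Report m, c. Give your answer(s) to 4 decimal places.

m = -2.8192, c = -2.1969

With design matrix M, MᵀM = [[115, 4]; [4, 6385/3136]] and Mᵀy = [-333, -63/4]ᵀ.
Eliminating c: (6385/3136)·(row 1) − 4·(row 2) gives (684099/3136)·m = (6385/3136)·(-333) − 4·(-63/4) = -1928637/3136, so m = -71431/25337.
Then c = ((-63/4) − 4·(-71431/25337))/(6385/3136) = -55664/25337.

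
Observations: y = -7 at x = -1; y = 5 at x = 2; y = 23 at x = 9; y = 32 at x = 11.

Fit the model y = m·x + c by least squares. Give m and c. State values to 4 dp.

m = 3.0775, c = -2.9070

Setting ∂/∂m … = 0 gives: 207·m + 21·c = 576;  21·m + 4·c = 53.
(Σx·x = 207, Σx = 21, Σ1 = 4, Σx·y = 576, Σy = 53.)
Δ = 207·4 − 21² = 387.
m = (576·4 − 21·53)/387 = 397/129; c = (207·53 − 21·576)/387 = -125/43.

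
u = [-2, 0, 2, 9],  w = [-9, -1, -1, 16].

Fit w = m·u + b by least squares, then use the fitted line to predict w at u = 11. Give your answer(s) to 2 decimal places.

ŵ = 20.18

With design matrix M, MᵀM = [[89, 9]; [9, 4]] and Mᵀw = [160, 5]ᵀ.
Eliminating b: 4·(row 1) − 9·(row 2) gives 275·m = 4·160 − 9·5 = 595, so m = 119/55.
Then b = (5 − 9·(119/55))/4 = -199/55.
At u = 11: ŵ = (119/55)·(11) + (-199/55)·(1) = 222/11.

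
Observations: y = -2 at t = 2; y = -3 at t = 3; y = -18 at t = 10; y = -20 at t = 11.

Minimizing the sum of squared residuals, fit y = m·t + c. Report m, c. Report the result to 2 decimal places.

m = -2.05, c = 2.60

The normal system AᵀA·[m, c]ᵀ = Aᵀy is [[234, 26]; [26, 4]]·[m, c]ᵀ = [-413, -43]ᵀ.
Δ = 234·4 − 26² = 260.
m = ((-413)·4 − 26·(-43))/260 = -267/130; c = (234·(-43) − 26·(-413))/260 = 13/5.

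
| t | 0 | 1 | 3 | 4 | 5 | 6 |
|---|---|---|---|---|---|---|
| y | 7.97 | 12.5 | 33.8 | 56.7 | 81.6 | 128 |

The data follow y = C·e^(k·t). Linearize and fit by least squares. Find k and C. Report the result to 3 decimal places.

k = 0.468, C = 8.068

Let Y = ln y. Fitting Y = k·t + ln C by least squares:
Σt = 19.0000, Σ(t)² = 87.0000, Σln y = 21.4135, Σt·ln y = 80.3595.
Equations: 87.0000·k + 19.0000·ln C = 80.3595;  19.0000·k + 6·ln C = 21.4135.
Slope k = (n·Σt·ln y − Σt·Σln y)/(n·Σ(t)² − (Σt)²) = (6·80.3595 − 19.0000·21.4135)/161.0000 = 0.46771; ln C = (Σln y − k·Σt)/n = 2.08785, so C = exp(2.08785) = 8.06756.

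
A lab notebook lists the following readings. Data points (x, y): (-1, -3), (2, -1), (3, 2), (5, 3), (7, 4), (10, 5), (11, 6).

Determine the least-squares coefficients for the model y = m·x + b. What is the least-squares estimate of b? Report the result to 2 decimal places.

b = -1.51

Compute the Gram sums: Σx·x = 309, Σx = 37, Σ1 = 7.
And Σx·y = 166, Σy = 16.
So MᵀM·[m, b]ᵀ = Mᵀy: [[309, 37]; [37, 7]]·[m, b]ᵀ = [166, 16]ᵀ.
Δ = 309·7 − 37² = 794.
m = (166·7 − 37·16)/794 = 285/397; b = (309·16 − 37·166)/794 = -599/397.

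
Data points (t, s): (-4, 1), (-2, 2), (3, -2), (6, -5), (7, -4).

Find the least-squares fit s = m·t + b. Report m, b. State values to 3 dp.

m = -0.596, b = -0.409

The normal equations are: 114·m + 10·b = -72;  10·m + 5·b = -8.
det = 114·5 − 10² = 470.
m = ((-72)·5 − 10·(-8))/470 = -28/47; b = (114·(-8) − 10·(-72))/470 = -96/235.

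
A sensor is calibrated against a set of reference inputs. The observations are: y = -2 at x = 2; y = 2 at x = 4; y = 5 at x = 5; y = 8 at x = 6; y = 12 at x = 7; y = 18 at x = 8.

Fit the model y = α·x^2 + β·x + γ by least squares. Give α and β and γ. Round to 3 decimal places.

α = 0.357, β = -0.329, γ = -2.629

From the data, Σx^2·x^2 = 8690, Σx^2·x = 1268, Σx^2 = 194, Σx·x = 194, Σx = 32, Σ1 = 6.
Moment sums: Σx^2·y = 2177, Σx·y = 305, Σy = 43.
So AᵀA·[α, β, γ]ᵀ = Aᵀy: [[8690, 1268, 194]; [1268, 194, 32]; [194, 32, 6]]·[α, β, γ]ᵀ = [2177, 305, 43]ᵀ.
Row-reducing yields α = 5/14, β = -23/70, γ = -92/35.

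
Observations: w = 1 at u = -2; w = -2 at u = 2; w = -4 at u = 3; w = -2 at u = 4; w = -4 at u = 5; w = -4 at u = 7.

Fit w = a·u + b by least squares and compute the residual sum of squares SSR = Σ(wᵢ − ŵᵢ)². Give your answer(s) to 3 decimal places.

The normal equations are: 107·a + 19·b = -74;  19·a + 6·b = -15.
(Σu·u = 107, Σu = 19, Σ1 = 6, Σu·w = -74, Σw = -15.)
Eliminating b: 6·(row 1) − 19·(row 2) gives 281·a = 6·(-74) − 19·(-15) = -159, so a = -159/281.
Then b = ((-15) − 19·(-159/281))/6 = -199/281.
Residuals: 162/281, -45/281, -448/281, 273/281, -130/281, 188/281; SSR = 1266/281.

SSR = 4.505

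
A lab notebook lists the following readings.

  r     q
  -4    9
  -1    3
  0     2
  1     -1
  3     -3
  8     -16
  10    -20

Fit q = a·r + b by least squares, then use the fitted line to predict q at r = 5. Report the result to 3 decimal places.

The normal system XᵀX·[a, b]ᵀ = Xᵀq is [[191, 17]; [17, 7]]·[a, b]ᵀ = [-377, -26]ᵀ.
det = 191·7 − 17² = 1048.
a = ((-377)·7 − 17·(-26))/1048 = -2197/1048; b = (191·(-26) − 17·(-377))/1048 = 1443/1048.
At r = 5: q̂ = (-2197/1048)·(5) + (1443/1048)·(1) = -4771/524.

q̂ = -9.105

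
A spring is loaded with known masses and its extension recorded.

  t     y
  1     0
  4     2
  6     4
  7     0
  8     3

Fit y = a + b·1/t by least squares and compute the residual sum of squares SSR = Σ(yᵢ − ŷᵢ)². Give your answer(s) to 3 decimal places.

Forming MᵀM = [[5, 283/168]; [283/168, 31789/28224]] and Mᵀy = [9, 37/24]ᵀ gives MᵀM·[a, b]ᵀ = Mᵀy.
Eliminating b: (31789/28224)·(row 1) − (283/168)·(row 2) gives (9857/3528)·a = (31789/28224)·9 − (283/168)·(37/24) = 53201/7056, so a = 53201/19714.
Then b = ((37/24) − (283/168)·(53201/19714))/(31789/28224) = -26292/9857.
Residuals: -617/19714, -627/19714, 34419/19714, -45689/19714, 6257/9857; SSR = 86982/9857.

SSR = 8.824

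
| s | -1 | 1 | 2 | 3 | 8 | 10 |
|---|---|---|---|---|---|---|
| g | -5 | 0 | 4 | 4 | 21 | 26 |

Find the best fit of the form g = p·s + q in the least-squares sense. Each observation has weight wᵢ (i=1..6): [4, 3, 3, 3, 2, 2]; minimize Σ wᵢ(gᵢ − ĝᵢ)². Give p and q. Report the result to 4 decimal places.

p = 2.8543, q = -2.6304

Compute the Gram sums: Σwᵢ·s·s = 374, Σwᵢ·s = 50, Σwᵢ·1 = 17.
Right-hand side: Σwᵢ·s·g = 936, Σwᵢ·g = 98.
So MᵀWM·[p, q]ᵀ = MᵀWg: [[374, 50]; [50, 17]]·[p, q]ᵀ = [936, 98]ᵀ.
Determinant 374·17 − 50² = 3858.
p = (936·17 − 50·98)/3858 = 5506/1929; q = (374·98 − 50·936)/3858 = -5074/1929.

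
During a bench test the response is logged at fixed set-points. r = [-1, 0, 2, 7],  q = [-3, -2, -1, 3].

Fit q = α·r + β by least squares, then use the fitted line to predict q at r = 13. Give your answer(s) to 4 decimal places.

From the data, Σr·r = 54, Σr = 8, Σ1 = 4.
For Mᵀq: Σr·q = 22, Σq = -3.
So MᵀM·[α, β]ᵀ = Mᵀq: [[54, 8]; [8, 4]]·[α, β]ᵀ = [22, -3]ᵀ.
Determinant 54·4 − 8² = 152.
α = (22·4 − 8·(-3))/152 = 14/19; β = (54·(-3) − 8·22)/152 = -169/76.
At r = 13: q̂ = (14/19)·(13) + (-169/76)·(1) = 559/76.

q̂ = 7.3553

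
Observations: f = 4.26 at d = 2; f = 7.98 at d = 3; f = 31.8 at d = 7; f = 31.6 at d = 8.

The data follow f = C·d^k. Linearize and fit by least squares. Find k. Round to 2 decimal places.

k = 1.51

Taking logs, ln f = k·ln d + ln C, so regress ln f on ln d.
Sums: Σln d = 5.8171, Σ(ln d)² = 9.7980, Σln f = 10.4388, Σln d·ln f = 17.1988.
Normal system: [[9.7980, 5.8171]; [5.8171, 4]]·[k, ln C]ᵀ = [17.1988, 10.4388]ᵀ.
Slope k = (n·Σln d·ln f − Σln d·Σln f)/(n·Σ(ln d)² − (Σln d)²) = (4·17.1988 − 5.8171·10.4388)/5.3534 = 1.50767; ln C = (Σln f − k·Σln d)/n = 0.41713.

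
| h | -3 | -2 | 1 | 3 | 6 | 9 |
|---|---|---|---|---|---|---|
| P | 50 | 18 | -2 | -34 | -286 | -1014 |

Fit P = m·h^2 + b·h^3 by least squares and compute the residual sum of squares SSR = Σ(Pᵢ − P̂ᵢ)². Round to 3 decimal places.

XᵀX·[m, b]ᵀ = XᵀP reads: 8036·m + 66794·b = -92216;  66794·m + 579620·b = -803396.
Eliminating b: 579620·(row 1) − 66794·(row 2) gives 196387884·m = 579620·(-92216) − 66794·(-803396) = 211794504, so m = 17649542/16365657.
Then b = ((-803396) − 66794·(17649542/16365657))/579620 = -3531128/2337951.
Residuals: -2648740/5455219, 8746830/5455219, -8554320/5455219, -15965008/5455219, 7701374/5455219, -1680972/5455219; SSR = 86837496/5455219.

SSR = 15.918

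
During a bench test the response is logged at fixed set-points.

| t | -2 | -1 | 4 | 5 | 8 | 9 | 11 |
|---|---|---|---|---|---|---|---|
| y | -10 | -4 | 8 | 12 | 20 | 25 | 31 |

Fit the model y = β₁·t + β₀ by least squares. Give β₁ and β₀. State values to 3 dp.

The normal system MᵀM·[β₁, β₀]ᵀ = Mᵀy is [[312, 34]; [34, 7]]·[β₁, β₀]ᵀ = [842, 82]ᵀ.
Eliminating β₀: 7·(row 1) − 34·(row 2) gives 1028·β₁ = 7·842 − 34·82 = 3106, so β₁ = 1553/514.
Then β₀ = (82 − 34·(1553/514))/7 = -761/257.

β₁ = 3.021, β₀ = -2.961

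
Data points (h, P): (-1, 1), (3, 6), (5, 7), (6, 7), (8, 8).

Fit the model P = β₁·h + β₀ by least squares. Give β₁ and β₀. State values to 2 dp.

Sums needed: Σh·h = 135, Σh = 21, Σ1 = 5.
Right-hand side: Σh·P = 158, ΣP = 29.
Δ = 135·5 − 21² = 234.
β₁ = (158·5 − 21·29)/234 = 181/234; β₀ = (135·29 − 21·158)/234 = 199/78.

β₁ = 0.77, β₀ = 2.55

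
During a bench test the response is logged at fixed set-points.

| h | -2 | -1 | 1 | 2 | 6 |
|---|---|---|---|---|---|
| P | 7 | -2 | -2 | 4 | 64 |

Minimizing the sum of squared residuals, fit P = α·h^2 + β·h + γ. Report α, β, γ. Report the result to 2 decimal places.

α = 1.99, β = -0.68, γ = -3.25

Setting ∂/∂α … = 0 gives: 1330·α + 216·β + 46·γ = 2344;  216·α + 46·β + 6·γ = 378;  46·α + 6·β + 5·γ = 71.
Row-reducing yields α = 23151/11659, β = -7962/11659, γ = -37877/11659.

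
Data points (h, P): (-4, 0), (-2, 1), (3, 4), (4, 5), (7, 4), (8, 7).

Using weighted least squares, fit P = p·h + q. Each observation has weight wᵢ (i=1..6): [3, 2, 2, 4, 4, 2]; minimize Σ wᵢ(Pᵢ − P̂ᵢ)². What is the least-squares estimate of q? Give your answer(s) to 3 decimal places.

q = 2.152

Setting ∂/∂p … = 0 gives: 462·p + 50·q = 324;  50·p + 17·q = 60.
(Σwᵢ·h·h = 462, Σwᵢ·h = 50, Σwᵢ·1 = 17, Σwᵢ·h·P = 324, Σwᵢ·P = 60.)
det = 462·17 − 50² = 5354.
p = (324·17 − 50·60)/5354 = 1254/2677; q = (462·60 − 50·324)/5354 = 5760/2677.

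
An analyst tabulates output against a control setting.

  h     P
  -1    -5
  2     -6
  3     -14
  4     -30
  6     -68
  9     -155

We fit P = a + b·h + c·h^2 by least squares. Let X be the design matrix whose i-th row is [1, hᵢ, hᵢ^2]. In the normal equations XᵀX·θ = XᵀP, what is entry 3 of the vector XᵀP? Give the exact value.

-15638

Entry 3 ↔ basis h^2, so (XᵀP)_{3} = Σᵢ (h^2)·Pᵢ = (1)·(-5) + (4)·(-6) + (9)·(-14) + (16)·(-30) + (36)·(-68) + (81)·(-155) = -15638.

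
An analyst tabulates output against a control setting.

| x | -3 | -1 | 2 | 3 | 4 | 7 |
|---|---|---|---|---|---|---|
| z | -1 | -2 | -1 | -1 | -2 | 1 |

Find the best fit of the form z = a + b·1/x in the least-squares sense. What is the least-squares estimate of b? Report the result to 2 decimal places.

From the data, Σ1 = 6, Σ1/x = -3/28, Σ1/x·1/x = 10973/7056.
And Σz = -6, Σ1/x·z = 8/7.
So AᵀA·[a, b]ᵀ = Aᵀz: [[6, -3/28]; [-3/28, 10973/7056]]·[a, b]ᵀ = [-6, 8/7]ᵀ.
Eliminating b: (10973/7056)·(row 1) − (-3/28)·(row 2) gives (21919/2352)·a = (10973/7056)·(-6) − (-3/28)·(8/7) = -221/24, so a = -21658/21919.
Then b = ((8/7) − (-3/28)·(-21658/21919))/(10973/7056) = 14616/21919.

b = 0.67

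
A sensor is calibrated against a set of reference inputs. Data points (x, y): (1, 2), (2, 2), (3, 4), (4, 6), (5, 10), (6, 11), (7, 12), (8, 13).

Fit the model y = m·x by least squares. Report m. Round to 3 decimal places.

The normal equations are: 204·m = 346.
(Σx·x = 204, Σx·y = 346.)
Hence m = 346 / 204 ≈ 1.69608.

m = 1.696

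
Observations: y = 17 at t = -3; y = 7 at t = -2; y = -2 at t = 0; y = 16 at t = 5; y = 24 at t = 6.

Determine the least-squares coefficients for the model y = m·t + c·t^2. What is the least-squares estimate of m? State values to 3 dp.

m = -2.178

Forming XᵀX = [[74, 306]; [306, 2018]] and Xᵀy = [159, 1445]ᵀ gives XᵀX·[m, c]ᵀ = Xᵀy.
Δ = 74·2018 − 306² = 55696.
m = (159·2018 − 306·1445)/55696 = -30327/13924; c = (74·1445 − 306·159)/55696 = 14569/13924.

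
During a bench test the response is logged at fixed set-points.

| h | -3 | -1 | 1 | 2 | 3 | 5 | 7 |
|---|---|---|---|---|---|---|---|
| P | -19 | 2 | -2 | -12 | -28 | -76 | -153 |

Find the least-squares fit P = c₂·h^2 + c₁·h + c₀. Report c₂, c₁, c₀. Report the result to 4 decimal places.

Normal-equation sums: Σh^2·h^2 = 3206, Σh^2·h = 476, Σh^2 = 98, Σh·h = 98, Σh = 14, Σ1 = 7.
Right-hand side: Σh^2·P = -9868, Σh·P = -1506, ΣP = -288.
Row-reducing yields c₂ = -1058/357, c₁ = -73/51, c₀ = 382/119.

c₂ = -2.9636, c₁ = -1.4314, c₀ = 3.2101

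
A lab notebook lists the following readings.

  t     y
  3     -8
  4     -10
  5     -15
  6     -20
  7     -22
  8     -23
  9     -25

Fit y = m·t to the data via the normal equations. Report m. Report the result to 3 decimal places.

m = -2.936

From the data, Σt·t = 280.
For Xᵀy: Σt·y = -822.
Hence m = -822 / 280 ≈ -2.93571.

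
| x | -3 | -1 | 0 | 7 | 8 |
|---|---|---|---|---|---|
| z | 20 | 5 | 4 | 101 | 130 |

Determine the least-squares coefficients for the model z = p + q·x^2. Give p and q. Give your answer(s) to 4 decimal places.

p = 3.1351, q = 1.9864

Setting ∂/∂p … = 0 gives: 5·p + 123·q = 260;  123·p + 6579·q = 13454.
(Σ1 = 5, Σx^2 = 123, Σx^2·x^2 = 6579, Σz = 260, Σx^2·z = 13454.)
Determinant 5·6579 − 123² = 17766.
p = (260·6579 − 123·13454)/17766 = 9283/2961; q = (5·13454 − 123·260)/17766 = 17645/8883.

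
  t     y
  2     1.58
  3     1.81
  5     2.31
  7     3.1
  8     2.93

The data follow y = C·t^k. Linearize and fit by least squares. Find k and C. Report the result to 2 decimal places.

k = 0.49, C = 1.09

With ln yᵢ as the transformed response and ln tᵢ as the regressor:
Σln t = 7.4265, Σ(ln t)² = 12.3883, Σln y = 4.0944, Σln t·ln y = 6.7534.
Equations: 12.3883·k + 7.4265·ln C = 6.7534;  7.4265·k + 5·ln C = 4.0944.
Δ = 12.3883·5 − (7.4265)² = 6.7880; k = (6.7534·5 − 7.4265·4.0944)/6.7880 = 0.49495, ln C = (12.3883·4.0944 − 7.4265·6.7534)/6.7880 = 0.08373, so C = exp(0.08373) = 1.08733.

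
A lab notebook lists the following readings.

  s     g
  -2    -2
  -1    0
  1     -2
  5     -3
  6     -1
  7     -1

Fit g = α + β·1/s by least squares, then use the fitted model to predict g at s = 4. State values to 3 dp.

Compute the Gram sums: Σ1 = 6, Σ1/s = 1/105, Σ1/s·1/s = 51557/22050.
For Aᵀg: Σg = -9, Σ1/s·g = -401/210.
AᵀA·[α, β]ᵀ = Aᵀg becomes [[6, 1/105]; [1/105, 51557/22050]]·[α, β]ᵀ = [-9, -401/210]ᵀ.
Determinant 6·(51557/22050) − (1/105)² = 30934/2205.
α = ((-9)·(51557/22050) − (1/105)·(-401/210))/(30934/2205) = -115903/77335; β = (6·(-401/210) − (1/105)·(-9))/(30934/2205) = -12537/15467.
At s = 4: ĝ = (-115903/77335)·(1) + (-12537/15467)·(1/4) = -526297/309340.

ĝ = -1.701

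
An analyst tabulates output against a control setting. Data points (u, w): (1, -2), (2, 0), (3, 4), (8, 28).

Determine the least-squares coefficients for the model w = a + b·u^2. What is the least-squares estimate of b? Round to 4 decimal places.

b = 0.4643

Forming MᵀM = [[4, 78]; [78, 4194]] and Mᵀw = [30, 1826]ᵀ gives MᵀM·[a, b]ᵀ = Mᵀw.
Δ = 4·4194 − 78² = 10692.
a = (30·4194 − 78·1826)/10692 = -1384/891; b = (4·1826 − 78·30)/10692 = 1241/2673.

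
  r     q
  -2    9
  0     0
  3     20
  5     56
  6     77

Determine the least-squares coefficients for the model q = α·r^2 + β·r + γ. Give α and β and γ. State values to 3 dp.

Setting ∂/∂α … = 0 gives: 2018·α + 360·β + 74·γ = 4388;  360·α + 74·β + 12·γ = 784;  74·α + 12·β + 5·γ = 162.
(Σr^2·r^2 = 2018, Σr^2·r = 360, Σr^2 = 74, Σr·r = 74, Σr = 12, Σ1 = 5, Σr^2·q = 4388, Σr·q = 784, Σq = 162.)
Solving the 3×3 system (Gaussian elimination) gives α = 22352/10551, β = 684/3517, γ = 6118/10551.

α = 2.118, β = 0.194, γ = 0.580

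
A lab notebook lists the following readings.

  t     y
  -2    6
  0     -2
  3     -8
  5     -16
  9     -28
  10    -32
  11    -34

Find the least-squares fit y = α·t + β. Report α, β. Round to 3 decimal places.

α = -3.072, β = -0.487

Sums needed: Σt·t = 340, Σt = 36, Σ1 = 7.
And Σt·y = -1062, Σy = -114.
So MᵀM·[α, β]ᵀ = Mᵀy: [[340, 36]; [36, 7]]·[α, β]ᵀ = [-1062, -114]ᵀ.
Determinant 340·7 − 36² = 1084.
α = ((-1062)·7 − 36·(-114))/1084 = -1665/542; β = (340·(-114) − 36·(-1062))/1084 = -132/271.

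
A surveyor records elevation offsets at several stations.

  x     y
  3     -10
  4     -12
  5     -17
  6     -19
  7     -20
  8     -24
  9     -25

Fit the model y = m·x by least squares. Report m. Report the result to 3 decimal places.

m = -2.979

Compute the Gram sums: Σx·x = 280.
For Mᵀy: Σx·y = -834.
m = (-834)/280 = -2.97857.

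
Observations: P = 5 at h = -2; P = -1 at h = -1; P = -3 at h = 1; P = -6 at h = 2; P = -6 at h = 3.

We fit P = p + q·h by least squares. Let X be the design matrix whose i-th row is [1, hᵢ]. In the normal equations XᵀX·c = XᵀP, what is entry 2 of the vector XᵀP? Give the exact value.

-42

Entry 2 ↔ basis h, so (XᵀP)_{2} = Σᵢ (h)·Pᵢ = (-2)·(5) + (-1)·(-1) + (1)·(-3) + (2)·(-6) + (3)·(-6) = -42.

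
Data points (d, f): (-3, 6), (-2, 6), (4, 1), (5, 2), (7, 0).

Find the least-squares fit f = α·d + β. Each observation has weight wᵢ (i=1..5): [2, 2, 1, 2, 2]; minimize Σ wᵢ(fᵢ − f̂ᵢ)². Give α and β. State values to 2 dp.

α = -0.61, β = 4.44

Normal-equation sums: Σwᵢ·d·d = 190, Σwᵢ·d = 18, Σwᵢ·1 = 9.
Right-hand side: Σwᵢ·d·f = -36, Σwᵢ·f = 29.
AᵀWA·[α, β]ᵀ = AᵀWf becomes [[190, 18]; [18, 9]]·[α, β]ᵀ = [-36, 29]ᵀ.
Eliminating β: 9·(row 1) − 18·(row 2) gives 1386·α = 9·(-36) − 18·29 = -846, so α = -47/77.
Then β = (29 − 18·(-47/77))/9 = 3079/693.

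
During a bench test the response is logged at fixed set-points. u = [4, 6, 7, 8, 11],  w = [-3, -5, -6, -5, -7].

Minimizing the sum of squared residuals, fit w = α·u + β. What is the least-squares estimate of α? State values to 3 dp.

Forming MᵀM = [[286, 36]; [36, 5]] and Mᵀw = [-201, -26]ᵀ gives MᵀM·[α, β]ᵀ = Mᵀw.
Determinant 286·5 − 36² = 134.
α = ((-201)·5 − 36·(-26))/134 = -69/134; β = (286·(-26) − 36·(-201))/134 = -100/67.

α = -0.515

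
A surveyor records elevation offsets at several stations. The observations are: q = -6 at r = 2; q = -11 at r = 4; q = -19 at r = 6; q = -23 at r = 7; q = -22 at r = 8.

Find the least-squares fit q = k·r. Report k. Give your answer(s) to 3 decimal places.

Sums needed: Σr·r = 169.
Moment sums: Σr·q = -507.
So AᵀA·[k]ᵀ = Aᵀq: [[169]]·[k]ᵀ = [-507]ᵀ.
k = (-507)/169 = -3.

k = -3.000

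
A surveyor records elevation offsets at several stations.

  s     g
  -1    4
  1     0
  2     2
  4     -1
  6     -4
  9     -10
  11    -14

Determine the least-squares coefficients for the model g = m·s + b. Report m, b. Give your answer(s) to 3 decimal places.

m = -1.467, b = 3.422

With design matrix X, XᵀX = [[260, 32]; [32, 7]] and Xᵀg = [-272, -23]ᵀ.
Determinant 260·7 − 32² = 796.
m = ((-272)·7 − 32·(-23))/796 = -292/199; b = (260·(-23) − 32·(-272))/796 = 681/199.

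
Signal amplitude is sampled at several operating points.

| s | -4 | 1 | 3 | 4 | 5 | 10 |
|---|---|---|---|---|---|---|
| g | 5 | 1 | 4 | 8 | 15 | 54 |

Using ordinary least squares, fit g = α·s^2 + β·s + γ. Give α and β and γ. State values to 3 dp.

From the data, Σs^2·s^2 = 11219, Σs^2·s = 1153, Σs^2 = 167, Σs·s = 167, Σs = 19, Σ1 = 6.
And Σs^2·g = 6020, Σs·g = 640, Σg = 87.
XᵀX·[α, β, γ]ᵀ = Xᵀg becomes [[11219, 1153, 167]; [1153, 167, 19]; [167, 19, 6]]·[α, β, γ]ᵀ = [6020, 640, 87]ᵀ.
Solving the 3×3 system (Gaussian elimination) gives α = 156931/312400, β = 29801/62480, γ = -154981/156200.

α = 0.502, β = 0.477, γ = -0.992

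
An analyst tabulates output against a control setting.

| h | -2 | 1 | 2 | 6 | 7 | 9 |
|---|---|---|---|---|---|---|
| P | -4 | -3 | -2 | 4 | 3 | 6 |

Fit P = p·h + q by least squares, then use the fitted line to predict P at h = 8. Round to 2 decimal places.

Compute the Gram sums: Σh·h = 175, Σh = 23, Σ1 = 6.
Moment sums: Σh·P = 100, ΣP = 4.
det = 175·6 − 23² = 521.
p = (100·6 − 23·4)/521 = 508/521; q = (175·4 − 23·100)/521 = -1600/521.
At h = 8: P̂ = (508/521)·(8) + (-1600/521)·(1) = 2464/521.

P̂ = 4.73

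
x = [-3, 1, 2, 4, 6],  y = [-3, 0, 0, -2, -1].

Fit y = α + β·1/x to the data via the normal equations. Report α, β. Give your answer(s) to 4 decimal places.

Forming AᵀA = [[5, 19/12]; [19/12, 209/144]] and Aᵀy = [-6, 1/3]ᵀ gives AᵀA·[α, β]ᵀ = Aᵀy.
Eliminating β: (209/144)·(row 1) − (19/12)·(row 2) gives (19/4)·α = (209/144)·(-6) − (19/12)·(1/3) = -665/72, so α = -35/18.
Then β = ((1/3) − (19/12)·(-35/18))/(209/144) = 134/57.

α = -1.9444, β = 2.3509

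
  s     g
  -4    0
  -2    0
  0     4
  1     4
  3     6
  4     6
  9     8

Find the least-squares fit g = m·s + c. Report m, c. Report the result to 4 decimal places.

The normal equations are: 127·m + 11·c = 118;  11·m + 7·c = 28.
(Σs·s = 127, Σs = 11, Σ1 = 7, Σs·g = 118, Σg = 28.)
Eliminating c: 7·(row 1) − 11·(row 2) gives 768·m = 7·118 − 11·28 = 518, so m = 259/384.
Then c = (28 − 11·(259/384))/7 = 1129/384.

m = 0.6745, c = 2.9401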